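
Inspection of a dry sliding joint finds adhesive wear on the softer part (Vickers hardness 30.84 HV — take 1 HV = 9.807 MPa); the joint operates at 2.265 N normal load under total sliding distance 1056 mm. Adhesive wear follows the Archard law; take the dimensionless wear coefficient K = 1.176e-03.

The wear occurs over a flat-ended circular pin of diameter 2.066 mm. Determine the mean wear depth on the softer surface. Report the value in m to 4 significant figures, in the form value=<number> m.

Shown intermediates are rounded; every step keeps full precision. Rounded just once, at 4 significant digits.
Convert: Distance L = 1056 mm = 1.056 m.
Convert: Hardness H = 30.84 HV × 9.807 MPa/HV = 302.4 MPa = 3.024e+08 Pa.
Convert: Pin diameter d = 2.066 mm = 0.002066 m. Contact area A = π·d²/4 = π·(0.002066 m)²/4 = 3.352e-06 m².
In SI base units: W = 2.265 N, H = 3.024e+08 Pa, K = 1.176e-03.
Archard relation: V = K·W·L/H = 1.176e-03 · 2.265 · 1.056 / 3.024e+08 = 9.300e-12 m³.
Depth of wear h = V/A = 9.300e-12 / 3.352e-06 = 2.774e-06 m.

value=2.774e-06 m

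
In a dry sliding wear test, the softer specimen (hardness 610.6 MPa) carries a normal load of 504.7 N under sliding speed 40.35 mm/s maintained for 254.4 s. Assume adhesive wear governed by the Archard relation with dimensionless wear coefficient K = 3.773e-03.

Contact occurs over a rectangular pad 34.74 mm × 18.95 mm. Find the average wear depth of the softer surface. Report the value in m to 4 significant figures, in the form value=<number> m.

All arithmetic carries full float precision. The intermediates are printed rounded. Rounded just once: 4 significant figures.
Convert: Sliding speed v = 40.35 mm/s = 0.04035 m/s. Distance covered L = v·t = 0.04035 m/s × 254.4 s = 10.27 m.
Convert: Hardness H = 610.6 MPa = 6.106e+08 Pa.
Convert: Pad sides 34.74 mm × 18.95 mm = 0.03474 m × 0.01895 m. Contact area A = 0.03474 m × 0.01895 m = 6.583e-04 m².
Expressed in SI base units: W = 504.7 N, H = 6.106e+08 Pa, K = 3.773e-03.
Archard relation: V = K·W·L/H = 3.773e-03 · 504.7 · 10.27 / 6.106e+08 = 3.201e-08 m³.
Mean depth h = V/A = 3.201e-08 / 6.583e-04 = 4.863e-05 m.

value=4.863e-05 m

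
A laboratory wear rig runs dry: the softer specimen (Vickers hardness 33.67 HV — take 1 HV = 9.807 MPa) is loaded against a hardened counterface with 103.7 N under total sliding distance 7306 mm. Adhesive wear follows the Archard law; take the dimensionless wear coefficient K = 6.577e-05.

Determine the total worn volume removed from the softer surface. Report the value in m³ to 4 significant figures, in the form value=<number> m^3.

value=1.509e-10 m^3

Intermediate values appear rounded. Each operation keeps full precision; rounded just once: 4 significant figures.
Convert: Sliding distance L = 7306 mm = 7.306 m.
Convert: Hardness H = 33.67 HV × 9.807 MPa/HV = 330.2 MPa = 3.302e+08 Pa.
In SI base units: W = 103.7 N, H = 3.302e+08 Pa, K = 6.577e-05.
The Archard volume V = K·W·L/H = 6.577e-05 · 103.7 · 7.306 / 3.302e+08 = 1.509e-10 m³.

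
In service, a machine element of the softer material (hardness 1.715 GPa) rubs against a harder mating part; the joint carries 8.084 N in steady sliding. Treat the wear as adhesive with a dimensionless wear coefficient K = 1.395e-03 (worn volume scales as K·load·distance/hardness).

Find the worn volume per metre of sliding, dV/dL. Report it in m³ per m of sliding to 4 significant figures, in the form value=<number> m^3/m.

The computation holds full precision. Intermediates appear rounded — one last rounding, at 4 significant digits.
Hardness H = 1.715 GPa = 1.715e+09 Pa.
Restated in SI base units: W = 8.084 N, H = 1.715e+09 Pa, K = 1.395e-03.
Wear rate dV/dL = K·W/H, per unit distance: 1.395e-03 · 8.084 / 1.715e+09 = 6.576e-12 m³/m.

value=6.576e-12 m^3/m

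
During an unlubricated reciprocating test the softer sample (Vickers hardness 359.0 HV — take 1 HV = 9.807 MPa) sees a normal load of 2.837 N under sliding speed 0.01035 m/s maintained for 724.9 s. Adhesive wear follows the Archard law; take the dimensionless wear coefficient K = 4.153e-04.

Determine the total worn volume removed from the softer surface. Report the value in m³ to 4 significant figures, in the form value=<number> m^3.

value=2.511e-12 m^3

All working math carries full float precision, and intermediates are printed rounded; a lone final rounding to four significant digits.
Convert: Sliding distance L = v·t = 0.01035 m/s × 724.9 s = 7.503 m.
Convert: Hardness H = 359.0 HV × 9.807 MPa/HV = 3521 MPa = 3.521e+09 Pa.
In SI base units, W = 2.837 N, H = 3.521e+09 Pa, K = 4.153e-04.
Archard relation: V = K·W·L/H = 4.153e-04 · 2.837 · 7.503 / 3.521e+09 = 2.511e-12 m³.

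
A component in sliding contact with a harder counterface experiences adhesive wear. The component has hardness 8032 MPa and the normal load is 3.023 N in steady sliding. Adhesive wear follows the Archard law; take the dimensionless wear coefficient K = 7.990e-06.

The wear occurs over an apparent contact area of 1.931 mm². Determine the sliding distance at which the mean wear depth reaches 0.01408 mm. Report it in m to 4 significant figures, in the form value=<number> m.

value=9041 m

All arithmetic runs at full precision. Displayed values are rounded; one final rounding: 4 significant digits.
Convert: Hardness H = 8032 MPa = 8.032e+09 Pa.
Convert: Contact area A = 1.931 mm² = 1.931e-06 m².
Convert: Depth limit h_lim = 0.01408 mm = 1.408e-05 m.
Working in SI base units: W = 3.023 N, H = 8.032e+09 Pa, K = 7.990e-06.
Wearable volume V_lim = h_lim·A = 1.408e-05 · 1.931e-06 = 2.719e-11 m³.
Sliding life L = V_lim·H/(K·W) = 2.719e-11 · 8.032e+09 / (7.990e-06 · 3.023) = 9041 m.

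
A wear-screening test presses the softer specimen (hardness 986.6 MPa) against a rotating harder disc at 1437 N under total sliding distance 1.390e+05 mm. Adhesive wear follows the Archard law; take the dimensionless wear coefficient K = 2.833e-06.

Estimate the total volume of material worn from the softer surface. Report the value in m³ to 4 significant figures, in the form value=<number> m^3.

value=5.736e-10 m^3

The algebra carries full float precision, and intermediate values are shown rounded, and a single final rounding: four significant figures.
Convert: Sliding distance L = 1.390e+05 mm = 139.0 m.
Convert: Hardness H = 986.6 MPa = 9.866e+08 Pa.
As SI base values: W = 1437 N, H = 9.866e+08 Pa, K = 2.833e-06.
Archard relation: V = K·W·L/H = 2.833e-06 · 1437 · 139.0 / 9.866e+08 = 5.736e-10 m³.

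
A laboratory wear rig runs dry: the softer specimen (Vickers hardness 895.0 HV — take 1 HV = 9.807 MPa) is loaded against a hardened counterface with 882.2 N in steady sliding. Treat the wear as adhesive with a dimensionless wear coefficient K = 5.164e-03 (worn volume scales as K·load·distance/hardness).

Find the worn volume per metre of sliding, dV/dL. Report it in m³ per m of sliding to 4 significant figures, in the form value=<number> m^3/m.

Intermediate values appear rounded, and each operation holds full precision. Rounded once at the end: four significant figures.
Convert: Hardness H = 895.0 HV × 9.807 MPa/HV = 8777 MPa = 8.777e+09 Pa.
Working in SI base units: W = 882.2 N, H = 8.777e+09 Pa, K = 5.164e-03.
The wear rate dV/dL = K·W/H, per unit distance: 5.164e-03 · 882.2 / 8.777e+09 = 5.190e-10 m³/m.

value=5.190e-10 m^3/m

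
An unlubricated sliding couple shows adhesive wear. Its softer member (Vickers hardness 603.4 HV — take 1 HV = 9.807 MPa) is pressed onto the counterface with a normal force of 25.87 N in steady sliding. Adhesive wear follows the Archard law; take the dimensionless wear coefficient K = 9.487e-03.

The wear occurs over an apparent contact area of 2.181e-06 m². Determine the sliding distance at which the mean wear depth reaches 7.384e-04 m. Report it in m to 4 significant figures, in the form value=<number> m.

value=38.83 m

The algebra holds exact precision — shown intermediates are rounded, and one final rounding, at four significant figures.
Hardness H = 603.4 HV × 9.807 MPa/HV = 5918 MPa = 5.918e+09 Pa.
Restated in SI base units: W = 25.87 N, H = 5.918e+09 Pa, K = 9.487e-03.
Allowed volume V_lim = h_lim·A = 7.384e-04 · 2.181e-06 = 1.610e-09 m³.
Sliding life L = V_lim·H/(K·W) = 1.610e-09 · 5.918e+09 / (9.487e-03 · 25.87) = 38.83 m.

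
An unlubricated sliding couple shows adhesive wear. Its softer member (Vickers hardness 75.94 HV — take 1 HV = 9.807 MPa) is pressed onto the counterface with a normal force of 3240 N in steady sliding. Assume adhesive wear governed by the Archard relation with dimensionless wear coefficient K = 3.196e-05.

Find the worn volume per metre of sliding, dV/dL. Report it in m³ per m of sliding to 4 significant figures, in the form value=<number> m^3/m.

value=1.390e-10 m^3/m

Each operation maintains full float precision, and quoted intermediates are rounded. Rounded just once to four significant digits.
Hardness H = 75.94 HV × 9.807 MPa/HV = 744.7 MPa = 7.447e+08 Pa.
Expressed in SI base units: W = 3240 N, H = 7.447e+08 Pa, K = 3.196e-05.
Wear rate dV/dL = K·W/H, per unit distance: 3.196e-05 · 3240 / 7.447e+08 = 1.390e-10 m³/m.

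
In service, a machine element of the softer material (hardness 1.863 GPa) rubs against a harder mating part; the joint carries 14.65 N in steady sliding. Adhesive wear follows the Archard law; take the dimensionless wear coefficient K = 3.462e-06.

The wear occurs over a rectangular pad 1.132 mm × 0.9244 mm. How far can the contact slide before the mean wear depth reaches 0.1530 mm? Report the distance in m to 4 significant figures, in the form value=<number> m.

value=5881 m

All working math maintains full precision — the intermediates are printed rounded, and a single final rounding to 4 significant digits.
Hardness H = 1.863 GPa = 1.863e+09 Pa.
Pad sides 1.132 mm × 0.9244 mm = 1.132e-03 m × 9.244e-04 m. Contact area A = 1.132e-03 m × 9.244e-04 m = 1.046e-06 m².
Depth limit h_lim = 0.1530 mm = 1.530e-04 m.
In SI base units: W = 14.65 N, H = 1.863e+09 Pa, K = 3.462e-06.
Permissible volume V_lim = h_lim·A = 1.530e-04 · 1.046e-06 = 1.601e-10 m³.
Inverting, life L = V_lim·H/(K·W) = 1.601e-10 · 1.863e+09 / (3.462e-06 · 14.65) = 5881 m.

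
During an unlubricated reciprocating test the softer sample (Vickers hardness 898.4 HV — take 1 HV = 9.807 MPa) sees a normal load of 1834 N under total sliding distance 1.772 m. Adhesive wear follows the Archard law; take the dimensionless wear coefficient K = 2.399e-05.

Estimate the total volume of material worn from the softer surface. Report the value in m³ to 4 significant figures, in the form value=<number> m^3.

Intermediates appear rounded — the algebra runs at exact precision. Rounded once at the end to 4 significant digits.
Hardness H = 898.4 HV × 9.807 MPa/HV = 8811 MPa = 8.811e+09 Pa.
In SI base units, W = 1834 N, H = 8.811e+09 Pa, K = 2.399e-05.
Archard relation: V = K·W·L/H = 2.399e-05 · 1834 · 1.772 / 8.811e+09 = 8.849e-12 m³.

value=8.849e-12 m^3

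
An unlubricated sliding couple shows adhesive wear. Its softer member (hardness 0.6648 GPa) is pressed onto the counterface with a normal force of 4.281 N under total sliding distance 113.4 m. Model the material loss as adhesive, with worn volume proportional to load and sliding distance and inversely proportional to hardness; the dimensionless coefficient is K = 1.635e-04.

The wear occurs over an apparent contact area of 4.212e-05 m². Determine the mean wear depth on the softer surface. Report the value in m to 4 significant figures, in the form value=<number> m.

value=2.835e-06 m

The algebra holds exact precision — intermediate values appear rounded; a single final rounding: 4 significant digits.
Convert: Hardness H = 0.6648 GPa = 6.648e+08 Pa.
As SI base values: W = 4.281 N, H = 6.648e+08 Pa, K = 1.635e-04.
Wear volume V = K·W·L/H = 1.635e-04 · 4.281 · 113.4 / 6.648e+08 = 1.194e-10 m³.
Mean wear depth h = V/A = 1.194e-10 / 4.212e-05 = 2.835e-06 m.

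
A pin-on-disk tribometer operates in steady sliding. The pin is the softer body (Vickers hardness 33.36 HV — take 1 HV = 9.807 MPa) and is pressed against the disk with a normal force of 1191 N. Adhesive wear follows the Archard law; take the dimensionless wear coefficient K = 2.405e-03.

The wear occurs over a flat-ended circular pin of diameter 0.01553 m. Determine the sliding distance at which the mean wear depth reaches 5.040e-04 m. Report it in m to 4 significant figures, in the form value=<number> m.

value=10.90 m

Intermediate values are displayed rounded. All arithmetic maintains full precision; rounded just once to 4 significant figures.
Hardness H = 33.36 HV × 9.807 MPa/HV = 327.2 MPa = 3.272e+08 Pa.
Contact area A = π·d²/4 = π·(0.01553 m)²/4 = 1.894e-04 m².
In SI base units: W = 1191 N, H = 3.272e+08 Pa, K = 2.405e-03.
Permissible volume V_lim = h_lim·A = 5.040e-04 · 1.894e-04 = 9.547e-08 m³.
So the life L = V_lim·H/(K·W) = 9.547e-08 · 3.272e+08 / (2.405e-03 · 1191) = 10.90 m.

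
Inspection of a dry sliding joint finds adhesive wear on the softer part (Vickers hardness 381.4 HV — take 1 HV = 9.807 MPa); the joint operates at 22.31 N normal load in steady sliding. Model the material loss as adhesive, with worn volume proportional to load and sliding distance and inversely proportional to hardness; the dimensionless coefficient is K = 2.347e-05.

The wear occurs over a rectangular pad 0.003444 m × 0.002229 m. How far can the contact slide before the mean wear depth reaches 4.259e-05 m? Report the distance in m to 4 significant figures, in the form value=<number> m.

The intermediates appear rounded — the algebra keeps exact precision — rounded once at the end, at four significant digits.
Convert: Hardness H = 381.4 HV × 9.807 MPa/HV = 3740 MPa = 3.740e+09 Pa.
Convert: Contact area A = 0.003444 m × 0.002229 m = 7.677e-06 m².
SI base units throughout: W = 22.31 N, H = 3.740e+09 Pa, K = 2.347e-05.
Wearable volume V_lim = h_lim·A = 4.259e-05 · 7.677e-06 = 3.269e-10 m³.
Sliding life L = V_lim·H/(K·W) = 3.269e-10 · 3.740e+09 / (2.347e-05 · 22.31) = 2336 m.

value=2336 m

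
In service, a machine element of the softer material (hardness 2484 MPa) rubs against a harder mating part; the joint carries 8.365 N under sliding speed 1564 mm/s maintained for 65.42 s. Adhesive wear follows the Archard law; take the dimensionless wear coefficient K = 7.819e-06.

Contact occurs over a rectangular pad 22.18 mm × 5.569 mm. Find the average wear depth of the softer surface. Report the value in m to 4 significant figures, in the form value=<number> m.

All arithmetic maintains full precision; the intermediates are displayed rounded. Rounded just once: four significant figures.
Convert: Sliding speed v = 1564 mm/s = 1.564 m/s. Sliding distance L = v·t = 1.564 m/s × 65.42 s = 102.3 m.
Convert: Hardness H = 2484 MPa = 2.484e+09 Pa.
Convert: Pad sides 22.18 mm × 5.569 mm = 0.02218 m × 0.005569 m. Contact area A = 0.02218 m × 0.005569 m = 1.235e-04 m².
Working in SI base units: W = 8.365 N, H = 2.484e+09 Pa, K = 7.819e-06.
Worn volume V = K·W·L/H = 7.819e-06 · 8.365 · 102.3 / 2.484e+09 = 2.694e-12 m³.
Mean wear depth h = V/A = 2.694e-12 / 1.235e-04 = 2.181e-08 m.

value=2.181e-08 m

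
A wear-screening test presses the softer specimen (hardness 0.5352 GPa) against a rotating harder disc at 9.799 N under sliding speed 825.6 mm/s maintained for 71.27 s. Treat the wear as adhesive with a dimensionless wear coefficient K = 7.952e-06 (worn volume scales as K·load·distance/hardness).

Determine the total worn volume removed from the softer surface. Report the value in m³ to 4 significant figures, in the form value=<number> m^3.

Shown intermediates are rounded — the algebra runs at full float precision, and a lone final rounding: four significant digits.
Convert: Sliding speed v = 825.6 mm/s = 0.8256 m/s. Distance covered L = v·t = 0.8256 m/s × 71.27 s = 58.84 m.
Convert: Hardness H = 0.5352 GPa = 5.352e+08 Pa.
Working in SI base units: W = 9.799 N, H = 5.352e+08 Pa, K = 7.952e-06.
Worn volume V = K·W·L/H = 7.952e-06 · 9.799 · 58.84 / 5.352e+08 = 8.567e-12 m³.

value=8.567e-12 m^3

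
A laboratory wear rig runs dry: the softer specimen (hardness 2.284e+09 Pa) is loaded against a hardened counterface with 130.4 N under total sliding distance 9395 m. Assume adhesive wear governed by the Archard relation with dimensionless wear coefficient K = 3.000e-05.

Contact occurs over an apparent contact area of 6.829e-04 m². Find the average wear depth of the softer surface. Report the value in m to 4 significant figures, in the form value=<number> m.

Every step runs at exact precision. Intermediate values are shown rounded, and rounded once at the end: four significant figures.
SI base units throughout: W = 130.4 N, H = 2.284e+09 Pa, K = 3.000e-05.
Wear volume V = K·W·L/H = 3.000e-05 · 130.4 · 9395 / 2.284e+09 = 1.609e-08 m³.
Average depth h = V/A = 1.609e-08 / 6.829e-04 = 2.356e-05 m.

value=2.356e-05 m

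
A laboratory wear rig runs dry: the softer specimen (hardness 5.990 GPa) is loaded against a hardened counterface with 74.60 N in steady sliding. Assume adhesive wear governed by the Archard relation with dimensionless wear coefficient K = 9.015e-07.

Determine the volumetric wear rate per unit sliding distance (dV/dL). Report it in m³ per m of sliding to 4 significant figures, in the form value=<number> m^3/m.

value=1.123e-14 m^3/m

The computation carries exact precision; intermediates are displayed rounded — one final rounding: four significant figures.
Hardness H = 5.990 GPa = 5.990e+09 Pa.
Collected in SI base units: W = 74.60 N, H = 5.990e+09 Pa, K = 9.015e-07.
Sliding wear rate dV/dL = K·W/H (no L dependence): 9.015e-07 · 74.60 / 5.990e+09 = 1.123e-14 m³/m.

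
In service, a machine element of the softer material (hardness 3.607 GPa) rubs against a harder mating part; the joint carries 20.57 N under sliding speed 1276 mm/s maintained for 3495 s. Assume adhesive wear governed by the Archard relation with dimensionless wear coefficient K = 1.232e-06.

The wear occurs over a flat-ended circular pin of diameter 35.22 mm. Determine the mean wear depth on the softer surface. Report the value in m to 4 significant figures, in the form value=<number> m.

value=3.216e-08 m

Intermediate values appear rounded. All working math runs at full precision, and a lone final rounding, at four significant figures.
Convert: Sliding speed v = 1276 mm/s = 1.276 m/s. Total distance L = v·t = 1.276 m/s × 3495 s = 4460 m.
Convert: Hardness H = 3.607 GPa = 3.607e+09 Pa.
Convert: Pin diameter d = 35.22 mm = 0.03522 m. Contact area A = π·d²/4 = π·(0.03522 m)²/4 = 9.742e-04 m².
Collected in SI base units: W = 20.57 N, H = 3.607e+09 Pa, K = 1.232e-06.
Worn volume V = K·W·L/H = 1.232e-06 · 20.57 · 4460 / 3.607e+09 = 3.133e-11 m³.
Depth h = V/A = 3.133e-11 / 9.742e-04 = 3.216e-08 m.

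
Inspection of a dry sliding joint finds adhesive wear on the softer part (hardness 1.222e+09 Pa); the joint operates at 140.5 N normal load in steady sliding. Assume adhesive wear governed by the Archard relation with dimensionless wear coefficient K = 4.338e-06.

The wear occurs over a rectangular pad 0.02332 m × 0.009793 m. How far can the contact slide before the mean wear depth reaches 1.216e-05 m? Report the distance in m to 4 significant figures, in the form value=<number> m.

Each operation holds full precision; intermediate values appear rounded, and one final rounding: 4 significant digits.
Convert: Contact area A = 0.02332 m × 0.009793 m = 2.284e-04 m².
In SI base units: W = 140.5 N, H = 1.222e+09 Pa, K = 4.338e-06.
Allowed volume V_lim = h_lim·A = 1.216e-05 · 2.284e-04 = 2.777e-09 m³.
So the life L = V_lim·H/(K·W) = 2.777e-09 · 1.222e+09 / (4.338e-06 · 140.5) = 5568 m.

value=5568 m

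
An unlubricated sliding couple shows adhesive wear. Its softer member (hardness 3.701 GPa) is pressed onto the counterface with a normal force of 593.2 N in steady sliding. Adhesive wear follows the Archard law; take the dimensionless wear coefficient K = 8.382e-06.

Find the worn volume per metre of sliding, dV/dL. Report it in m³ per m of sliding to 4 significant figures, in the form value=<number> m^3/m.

value=1.343e-12 m^3/m

Each operation holds exact precision. The intermediates are shown rounded. Rounded once at the end to 4 significant figures.
Hardness H = 3.701 GPa = 3.701e+09 Pa.
As SI base values: W = 593.2 N, H = 3.701e+09 Pa, K = 8.382e-06.
Wear rate dV/dL = K·W/H, so: 8.382e-06 · 593.2 / 3.701e+09 = 1.343e-12 m³/m.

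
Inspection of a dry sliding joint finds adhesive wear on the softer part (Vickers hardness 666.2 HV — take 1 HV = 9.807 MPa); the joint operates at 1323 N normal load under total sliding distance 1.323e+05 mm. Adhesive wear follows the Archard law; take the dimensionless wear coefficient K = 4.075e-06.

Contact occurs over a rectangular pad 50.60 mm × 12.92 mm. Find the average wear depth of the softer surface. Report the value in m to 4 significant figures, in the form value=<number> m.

value=1.670e-07 m

Intermediates are displayed rounded — each operation runs at full precision, and a lone final rounding to 4 significant figures.
Path length L = 1.323e+05 mm = 132.3 m.
Hardness H = 666.2 HV × 9.807 MPa/HV = 6533 MPa = 6.533e+09 Pa.
Pad sides 50.60 mm × 12.92 mm = 0.05060 m × 0.01292 m. Contact area A = 0.05060 m × 0.01292 m = 6.538e-04 m².
As SI base values: W = 1323 N, H = 6.533e+09 Pa, K = 4.075e-06.
Wear volume V = K·W·L/H = 4.075e-06 · 1323 · 132.3 / 6.533e+09 = 1.092e-10 m³.
Depth h = V/A = 1.092e-10 / 6.538e-04 = 1.670e-07 m.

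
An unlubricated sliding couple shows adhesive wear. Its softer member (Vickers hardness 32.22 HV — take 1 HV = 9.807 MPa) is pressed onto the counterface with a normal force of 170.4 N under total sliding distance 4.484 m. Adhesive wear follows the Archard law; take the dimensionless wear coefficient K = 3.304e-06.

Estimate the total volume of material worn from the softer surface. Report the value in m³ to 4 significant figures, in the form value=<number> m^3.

The algebra keeps exact precision, and shown intermediates are rounded, and rounded just once: 4 significant figures.
Convert: Hardness H = 32.22 HV × 9.807 MPa/HV = 316.0 MPa = 3.160e+08 Pa.
As SI base values: W = 170.4 N, H = 3.160e+08 Pa, K = 3.304e-06.
Archard relation: V = K·W·L/H = 3.304e-06 · 170.4 · 4.484 / 3.160e+08 = 7.989e-12 m³.

value=7.989e-12 m^3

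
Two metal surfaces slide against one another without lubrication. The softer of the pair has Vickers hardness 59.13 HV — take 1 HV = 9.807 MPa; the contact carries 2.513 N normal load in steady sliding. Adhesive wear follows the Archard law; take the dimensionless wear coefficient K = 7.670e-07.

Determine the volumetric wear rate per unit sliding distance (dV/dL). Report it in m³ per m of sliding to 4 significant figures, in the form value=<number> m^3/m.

Each operation runs at full float precision, and the intermediates appear rounded. Rounded once at the end, at four significant digits.
Convert: Hardness H = 59.13 HV × 9.807 MPa/HV = 579.9 MPa = 5.799e+08 Pa.
In SI base units: W = 2.513 N, H = 5.799e+08 Pa, K = 7.670e-07.
Wear rate dV/dL = K·W/H — distance-free: 7.670e-07 · 2.513 / 5.799e+08 = 3.324e-15 m³/m.

value=3.324e-15 m^3/m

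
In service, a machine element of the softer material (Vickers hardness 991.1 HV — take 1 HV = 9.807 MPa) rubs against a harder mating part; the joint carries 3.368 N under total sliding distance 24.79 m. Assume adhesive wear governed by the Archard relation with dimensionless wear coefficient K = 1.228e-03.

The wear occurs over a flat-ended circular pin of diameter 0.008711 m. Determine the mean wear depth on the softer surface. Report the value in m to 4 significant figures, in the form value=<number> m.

Intermediates are displayed rounded. Every step runs at exact precision, and a lone final rounding: four significant figures.
Convert: Hardness H = 991.1 HV × 9.807 MPa/HV = 9720 MPa = 9.720e+09 Pa.
Convert: Contact area A = π·d²/4 = π·(0.008711 m)²/4 = 5.960e-05 m².
In SI base units: W = 3.368 N, H = 9.720e+09 Pa, K = 1.228e-03.
Archard volume V = K·W·L/H = 1.228e-03 · 3.368 · 24.79 / 9.720e+09 = 1.055e-11 m³.
Wear depth h = V/A = 1.055e-11 / 5.960e-05 = 1.770e-07 m.

value=1.770e-07 m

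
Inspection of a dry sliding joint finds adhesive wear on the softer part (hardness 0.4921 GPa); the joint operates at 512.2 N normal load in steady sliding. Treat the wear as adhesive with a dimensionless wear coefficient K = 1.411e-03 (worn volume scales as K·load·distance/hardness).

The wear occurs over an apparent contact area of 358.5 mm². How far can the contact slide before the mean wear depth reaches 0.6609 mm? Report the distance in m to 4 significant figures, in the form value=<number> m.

value=161.3 m

Printed values are rounded — the algebra carries full float precision — one final rounding to 4 significant figures.
Convert: Hardness H = 0.4921 GPa = 4.921e+08 Pa.
Convert: Contact area A = 358.5 mm² = 3.585e-04 m².
Convert: Depth limit h_lim = 0.6609 mm = 6.609e-04 m.
Expressed in SI base units: W = 512.2 N, H = 4.921e+08 Pa, K = 1.411e-03.
Allowed volume V_lim = h_lim·A = 6.609e-04 · 3.585e-04 = 2.369e-07 m³.
Sliding life L = V_lim·H/(K·W) = 2.369e-07 · 4.921e+08 / (1.411e-03 · 512.2) = 161.3 m.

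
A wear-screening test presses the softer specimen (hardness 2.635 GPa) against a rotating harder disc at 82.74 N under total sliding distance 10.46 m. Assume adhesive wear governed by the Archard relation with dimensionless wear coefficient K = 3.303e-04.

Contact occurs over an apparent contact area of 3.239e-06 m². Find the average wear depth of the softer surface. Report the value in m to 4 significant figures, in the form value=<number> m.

value=3.349e-05 m

The algebra runs at full precision. Printed values are rounded. Rounded once at the end: 4 significant digits.
Convert: Hardness H = 2.635 GPa = 2.635e+09 Pa.
Working in SI base units: W = 82.74 N, H = 2.635e+09 Pa, K = 3.303e-04.
By Archard's law, V = K·W·L/H = 3.303e-04 · 82.74 · 10.46 / 2.635e+09 = 1.085e-10 m³.
Depth of wear h = V/A = 1.085e-10 / 3.239e-06 = 3.349e-05 m.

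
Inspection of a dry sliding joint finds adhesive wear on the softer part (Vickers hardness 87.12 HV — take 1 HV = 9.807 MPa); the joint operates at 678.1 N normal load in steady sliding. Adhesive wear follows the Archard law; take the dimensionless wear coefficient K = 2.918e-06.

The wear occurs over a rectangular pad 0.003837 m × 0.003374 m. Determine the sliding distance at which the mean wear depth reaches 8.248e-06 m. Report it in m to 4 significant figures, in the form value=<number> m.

Every step carries full precision — intermediates are displayed rounded; a single final rounding, at four significant digits.
Convert: Hardness H = 87.12 HV × 9.807 MPa/HV = 854.4 MPa = 8.544e+08 Pa.
Convert: Contact area A = 0.003837 m × 0.003374 m = 1.295e-05 m².
As SI base values: W = 678.1 N, H = 8.544e+08 Pa, K = 2.918e-06.
Permissible volume V_lim = h_lim·A = 8.248e-06 · 1.295e-05 = 1.068e-10 m³.
Life L = V_lim·H/(K·W) = 1.068e-10 · 8.544e+08 / (2.918e-06 · 678.1) = 46.11 m.

value=46.11 m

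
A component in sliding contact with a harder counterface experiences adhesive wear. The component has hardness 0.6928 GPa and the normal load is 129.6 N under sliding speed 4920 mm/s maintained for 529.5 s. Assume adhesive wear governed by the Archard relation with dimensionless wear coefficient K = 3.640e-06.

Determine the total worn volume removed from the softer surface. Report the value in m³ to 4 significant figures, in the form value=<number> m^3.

Every step maintains full float precision, and intermediates are shown rounded; one last rounding: four significant figures.
Convert: Sliding speed v = 4920 mm/s = 4.920 m/s. Distance L = v·t = 4.920 m/s × 529.5 s = 2605 m.
Convert: Hardness H = 0.6928 GPa = 6.928e+08 Pa.
As SI base values: W = 129.6 N, H = 6.928e+08 Pa, K = 3.640e-06.
By Archard's law, V = K·W·L/H = 3.640e-06 · 129.6 · 2605 / 6.928e+08 = 1.774e-09 m³.

value=1.774e-09 m^3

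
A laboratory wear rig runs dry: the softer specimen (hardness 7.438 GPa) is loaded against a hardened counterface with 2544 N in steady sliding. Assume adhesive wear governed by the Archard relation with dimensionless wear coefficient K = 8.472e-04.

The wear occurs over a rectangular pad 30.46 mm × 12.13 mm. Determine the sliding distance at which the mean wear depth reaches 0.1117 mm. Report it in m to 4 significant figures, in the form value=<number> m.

value=142.4 m

Each operation runs at full precision, and shown intermediates are rounded. Rounded just once, at four significant digits.
Convert: Hardness H = 7.438 GPa = 7.438e+09 Pa.
Convert: Pad sides 30.46 mm × 12.13 mm = 0.03046 m × 0.01213 m. Contact area A = 0.03046 m × 0.01213 m = 3.695e-04 m².
Convert: Depth limit h_lim = 0.1117 mm = 1.117e-04 m.
As SI base values: W = 2544 N, H = 7.438e+09 Pa, K = 8.472e-04.
Wearable volume V_lim = h_lim·A = 1.117e-04 · 3.695e-04 = 4.127e-08 m³.
So the life L = V_lim·H/(K·W) = 4.127e-08 · 7.438e+09 / (8.472e-04 · 2544) = 142.4 m.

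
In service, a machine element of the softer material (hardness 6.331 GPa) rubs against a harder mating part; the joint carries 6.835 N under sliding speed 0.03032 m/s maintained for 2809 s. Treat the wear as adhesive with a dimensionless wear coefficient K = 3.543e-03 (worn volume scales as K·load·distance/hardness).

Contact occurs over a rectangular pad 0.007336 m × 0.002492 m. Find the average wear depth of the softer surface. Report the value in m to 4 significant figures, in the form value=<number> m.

All working math maintains full precision, and the intermediates are printed rounded — one final rounding to 4 significant figures.
Convert: Sliding distance L = v·t = 0.03032 m/s × 2809 s = 85.17 m.
Convert: Hardness H = 6.331 GPa = 6.331e+09 Pa.
Convert: Contact area A = 0.007336 m × 0.002492 m = 1.828e-05 m².
SI base units throughout: W = 6.835 N, H = 6.331e+09 Pa, K = 3.543e-03.
Archard volume V = K·W·L/H = 3.543e-03 · 6.835 · 85.17 / 6.331e+09 = 3.258e-10 m³.
Depth h = V/A = 3.258e-10 / 1.828e-05 = 1.782e-05 m.

value=1.782e-05 m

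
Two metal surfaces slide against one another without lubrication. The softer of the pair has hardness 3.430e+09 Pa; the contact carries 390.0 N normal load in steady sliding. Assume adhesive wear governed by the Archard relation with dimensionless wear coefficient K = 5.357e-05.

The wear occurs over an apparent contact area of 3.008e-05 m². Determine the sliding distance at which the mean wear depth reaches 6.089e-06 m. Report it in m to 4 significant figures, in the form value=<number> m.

All working math maintains full float precision; quoted intermediates are rounded — rounded once at the end to 4 significant figures.
Working in SI base units: W = 390.0 N, H = 3.430e+09 Pa, K = 5.357e-05.
Wearable volume V_lim = h_lim·A = 6.089e-06 · 3.008e-05 = 1.832e-10 m³.
Thus life L = V_lim·H/(K·W) = 1.832e-10 · 3.430e+09 / (5.357e-05 · 390.0) = 30.07 m.

value=30.07 m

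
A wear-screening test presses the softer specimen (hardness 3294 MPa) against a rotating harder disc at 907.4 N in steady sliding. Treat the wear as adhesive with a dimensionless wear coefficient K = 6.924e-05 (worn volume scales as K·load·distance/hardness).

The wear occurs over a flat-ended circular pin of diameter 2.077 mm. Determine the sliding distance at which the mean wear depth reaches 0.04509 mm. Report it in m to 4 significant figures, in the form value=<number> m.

Each operation holds full float precision, and the intermediates are displayed rounded, and a lone final rounding: four significant digits.
Hardness H = 3294 MPa = 3.294e+09 Pa.
Pin diameter d = 2.077 mm = 0.002077 m. Contact area A = π·d²/4 = π·(0.002077 m)²/4 = 3.388e-06 m².
Depth limit h_lim = 0.04509 mm = 4.509e-05 m.
SI base units throughout: W = 907.4 N, H = 3.294e+09 Pa, K = 6.924e-05.
Limit volume V_lim = h_lim·A = 4.509e-05 · 3.388e-06 = 1.528e-10 m³.
Thus life L = V_lim·H/(K·W) = 1.528e-10 · 3.294e+09 / (6.924e-05 · 907.4) = 8.010 m.

value=8.010 m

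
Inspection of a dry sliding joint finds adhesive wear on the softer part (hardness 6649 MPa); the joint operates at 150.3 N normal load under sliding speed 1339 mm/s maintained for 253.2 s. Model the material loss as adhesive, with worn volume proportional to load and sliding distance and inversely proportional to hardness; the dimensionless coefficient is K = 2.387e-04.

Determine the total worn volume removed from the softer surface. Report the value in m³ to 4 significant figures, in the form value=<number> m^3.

value=1.829e-09 m^3

The algebra holds full float precision — intermediates are shown rounded, and rounded just once to four significant digits.
Convert: Sliding speed v = 1339 mm/s = 1.339 m/s. Total distance L = v·t = 1.339 m/s × 253.2 s = 339.0 m.
Convert: Hardness H = 6649 MPa = 6.649e+09 Pa.
Working in SI base units: W = 150.3 N, H = 6.649e+09 Pa, K = 2.387e-04.
Worn volume V = K·W·L/H = 2.387e-04 · 150.3 · 339.0 / 6.649e+09 = 1.829e-09 m³.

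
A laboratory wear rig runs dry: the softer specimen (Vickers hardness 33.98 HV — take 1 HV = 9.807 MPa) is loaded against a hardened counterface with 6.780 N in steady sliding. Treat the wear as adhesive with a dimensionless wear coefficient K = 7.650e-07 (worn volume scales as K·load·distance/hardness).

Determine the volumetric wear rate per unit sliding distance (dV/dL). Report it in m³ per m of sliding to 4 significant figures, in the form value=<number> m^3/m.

Each operation carries full float precision; quoted intermediates are rounded; rounded just once to four significant digits.
Hardness H = 33.98 HV × 9.807 MPa/HV = 333.2 MPa = 3.332e+08 Pa.
Working in SI base units: W = 6.780 N, H = 3.332e+08 Pa, K = 7.650e-07.
The wear rate dV/dL = K·W/H (no L dependence): 7.650e-07 · 6.780 / 3.332e+08 = 1.556e-14 m³/m.

value=1.556e-14 m^3/m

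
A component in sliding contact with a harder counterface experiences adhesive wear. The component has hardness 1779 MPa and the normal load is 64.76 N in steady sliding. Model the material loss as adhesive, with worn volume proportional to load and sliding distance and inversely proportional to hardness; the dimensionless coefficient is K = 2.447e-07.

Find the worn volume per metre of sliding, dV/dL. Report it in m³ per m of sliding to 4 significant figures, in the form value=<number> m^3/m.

value=8.908e-15 m^3/m

All working math runs at full precision; quoted intermediates are rounded, and one final rounding, at four significant figures.
Hardness H = 1779 MPa = 1.779e+09 Pa.
Expressed in SI base units: W = 64.76 N, H = 1.779e+09 Pa, K = 2.447e-07.
The wear rate dV/dL = K·W/H — distance-free: 2.447e-07 · 64.76 / 1.779e+09 = 8.908e-15 m³/m.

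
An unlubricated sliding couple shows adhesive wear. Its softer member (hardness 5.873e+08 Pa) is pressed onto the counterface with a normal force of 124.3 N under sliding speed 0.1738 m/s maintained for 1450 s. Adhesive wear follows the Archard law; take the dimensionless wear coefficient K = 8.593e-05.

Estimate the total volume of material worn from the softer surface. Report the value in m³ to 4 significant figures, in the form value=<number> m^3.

Printed values are rounded. The algebra holds exact precision, and rounded once at the end to 4 significant figures.
Path length L = v·t = 0.1738 m/s × 1450 s = 252.0 m.
Restated in SI base units: W = 124.3 N, H = 5.873e+08 Pa, K = 8.593e-05.
Volume removed: V = K·W·L/H = 8.593e-05 · 124.3 · 252.0 / 5.873e+08 = 4.583e-09 m³.

value=4.583e-09 m^3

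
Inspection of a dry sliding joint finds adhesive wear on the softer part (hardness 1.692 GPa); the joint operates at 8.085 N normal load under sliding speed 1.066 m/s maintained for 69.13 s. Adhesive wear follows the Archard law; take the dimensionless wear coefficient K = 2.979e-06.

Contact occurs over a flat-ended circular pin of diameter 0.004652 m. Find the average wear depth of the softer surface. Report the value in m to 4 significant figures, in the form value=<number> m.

Intermediate values are shown rounded — the algebra runs at full float precision — rounded just once, at four significant digits.
The distance L = v·t = 1.066 m/s × 69.13 s = 73.69 m.
Hardness H = 1.692 GPa = 1.692e+09 Pa.
Contact area A = π·d²/4 = π·(0.004652 m)²/4 = 1.700e-05 m².
Collected in SI base units: W = 8.085 N, H = 1.692e+09 Pa, K = 2.979e-06.
Archard relation: V = K·W·L/H = 2.979e-06 · 8.085 · 73.69 / 1.692e+09 = 1.049e-12 m³.
Wear depth h = V/A = 1.049e-12 / 1.700e-05 = 6.172e-08 m.

value=6.172e-08 m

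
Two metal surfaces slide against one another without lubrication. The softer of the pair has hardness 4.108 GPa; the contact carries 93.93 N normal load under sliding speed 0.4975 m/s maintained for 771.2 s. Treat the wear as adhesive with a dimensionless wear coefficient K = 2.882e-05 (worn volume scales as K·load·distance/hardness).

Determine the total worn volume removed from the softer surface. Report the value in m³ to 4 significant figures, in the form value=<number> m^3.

Each operation carries full precision — intermediates appear rounded — rounded just once, at 4 significant figures.
Path length L = v·t = 0.4975 m/s × 771.2 s = 383.7 m.
Hardness H = 4.108 GPa = 4.108e+09 Pa.
Collected in SI base units: W = 93.93 N, H = 4.108e+09 Pa, K = 2.882e-05.
Wear volume V = K·W·L/H = 2.882e-05 · 93.93 · 383.7 / 4.108e+09 = 2.528e-10 m³.

value=2.528e-10 m^3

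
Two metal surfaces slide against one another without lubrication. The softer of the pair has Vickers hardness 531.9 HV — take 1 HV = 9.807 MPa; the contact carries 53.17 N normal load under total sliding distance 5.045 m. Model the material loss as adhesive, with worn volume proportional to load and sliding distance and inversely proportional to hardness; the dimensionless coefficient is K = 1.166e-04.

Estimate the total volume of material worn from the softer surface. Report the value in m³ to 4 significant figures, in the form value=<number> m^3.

Every step carries exact precision; intermediate values appear rounded. Rounded once at the end, at four significant figures.
Convert: Hardness H = 531.9 HV × 9.807 MPa/HV = 5216 MPa = 5.216e+09 Pa.
Collected in SI base units: W = 53.17 N, H = 5.216e+09 Pa, K = 1.166e-04.
Apply Archard: V = K·W·L/H = 1.166e-04 · 53.17 · 5.045 / 5.216e+09 = 5.996e-12 m³.

value=5.996e-12 m^3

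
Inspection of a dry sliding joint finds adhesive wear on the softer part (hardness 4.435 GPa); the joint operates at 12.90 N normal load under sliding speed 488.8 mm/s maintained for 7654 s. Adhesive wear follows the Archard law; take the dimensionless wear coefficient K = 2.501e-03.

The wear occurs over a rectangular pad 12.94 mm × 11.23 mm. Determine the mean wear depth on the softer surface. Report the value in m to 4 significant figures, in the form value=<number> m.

All arithmetic keeps full float precision, and intermediate values are printed rounded — rounded just once to four significant figures.
Convert: Sliding speed v = 488.8 mm/s = 0.4888 m/s. Distance L = v·t = 0.4888 m/s × 7654 s = 3741 m.
Convert: Hardness H = 4.435 GPa = 4.435e+09 Pa.
Convert: Pad sides 12.94 mm × 11.23 mm = 0.01294 m × 0.01123 m. Contact area A = 0.01294 m × 0.01123 m = 1.453e-04 m².
In SI base units: W = 12.90 N, H = 4.435e+09 Pa, K = 2.501e-03.
Archard volume V = K·W·L/H = 2.501e-03 · 12.90 · 3741 / 4.435e+09 = 2.722e-08 m³.
Mean depth h = V/A = 2.722e-08 / 1.453e-04 = 1.873e-04 m.

value=1.873e-04 m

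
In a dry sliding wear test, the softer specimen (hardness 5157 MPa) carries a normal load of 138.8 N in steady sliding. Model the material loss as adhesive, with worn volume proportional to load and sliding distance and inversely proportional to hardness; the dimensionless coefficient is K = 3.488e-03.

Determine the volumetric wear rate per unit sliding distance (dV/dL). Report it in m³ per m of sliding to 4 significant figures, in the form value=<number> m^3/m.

value=9.388e-11 m^3/m

Every step maintains exact precision, and intermediate values appear rounded. Rounded just once to 4 significant figures.
Hardness H = 5157 MPa = 5.157e+09 Pa.
Restated in SI base units: W = 138.8 N, H = 5.157e+09 Pa, K = 3.488e-03.
Sliding wear rate dV/dL = K·W/H, per unit distance: 3.488e-03 · 138.8 / 5.157e+09 = 9.388e-11 m³/m.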